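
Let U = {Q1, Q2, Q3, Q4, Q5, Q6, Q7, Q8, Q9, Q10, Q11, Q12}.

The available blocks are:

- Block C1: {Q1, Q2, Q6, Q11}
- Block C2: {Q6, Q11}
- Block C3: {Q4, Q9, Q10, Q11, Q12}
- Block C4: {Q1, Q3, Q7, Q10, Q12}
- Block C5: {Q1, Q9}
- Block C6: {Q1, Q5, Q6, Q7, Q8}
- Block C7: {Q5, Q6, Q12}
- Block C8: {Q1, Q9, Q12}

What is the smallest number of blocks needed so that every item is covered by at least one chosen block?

C1, C3, C4, and C6 cover everything between them: the union {Q1, Q2, Q3, Q4, Q5, Q6, Q7, Q8, Q9, Q10, Q11, Q12} is all of U.
Only C4 contains Q3, so C4 is forced; the remaining 7 items need at least 3 more blocks (each remaining block adds at most 3) — so at least 4 blocks are needed, and 4 is optimal.

4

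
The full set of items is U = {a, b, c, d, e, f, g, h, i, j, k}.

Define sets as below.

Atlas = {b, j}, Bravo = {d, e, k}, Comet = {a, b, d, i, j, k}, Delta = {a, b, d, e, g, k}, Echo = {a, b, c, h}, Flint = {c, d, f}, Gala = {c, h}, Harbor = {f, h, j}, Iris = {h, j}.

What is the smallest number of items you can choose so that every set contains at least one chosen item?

3

T = {c, j, k} meets every set (each contains at least one member of T), and |T| = 3.
The sets Atlas, Bravo, Gala are pairwise disjoint, so any hitting set needs a separate item for each — at least 3. Hence 3 is optimal.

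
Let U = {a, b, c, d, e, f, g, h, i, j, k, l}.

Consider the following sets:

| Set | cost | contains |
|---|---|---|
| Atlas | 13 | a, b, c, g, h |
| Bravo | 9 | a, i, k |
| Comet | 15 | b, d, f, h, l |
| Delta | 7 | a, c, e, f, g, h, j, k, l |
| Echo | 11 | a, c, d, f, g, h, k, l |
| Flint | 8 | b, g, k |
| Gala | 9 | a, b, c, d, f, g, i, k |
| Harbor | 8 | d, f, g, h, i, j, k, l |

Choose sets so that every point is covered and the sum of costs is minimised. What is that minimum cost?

16

Delta, Gala together cover every point (Delta ∪ Gala = {a, b, c, d, e, f, g, h, i, j, k, l}); total cost 7 + 9 = 16.
No covering selection has total cost below 16.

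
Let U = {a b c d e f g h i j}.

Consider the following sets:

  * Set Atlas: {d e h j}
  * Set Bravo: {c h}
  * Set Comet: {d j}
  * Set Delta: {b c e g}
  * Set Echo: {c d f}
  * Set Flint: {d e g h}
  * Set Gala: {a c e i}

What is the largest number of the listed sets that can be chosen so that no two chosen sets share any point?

Comet, Delta are pairwise disjoint (Comet={d,j}; Delta={b,c,e,g}).
Every remaining set overlaps one of these, and no 3 of the listed sets are pairwise disjoint, so 2 is the maximum.

2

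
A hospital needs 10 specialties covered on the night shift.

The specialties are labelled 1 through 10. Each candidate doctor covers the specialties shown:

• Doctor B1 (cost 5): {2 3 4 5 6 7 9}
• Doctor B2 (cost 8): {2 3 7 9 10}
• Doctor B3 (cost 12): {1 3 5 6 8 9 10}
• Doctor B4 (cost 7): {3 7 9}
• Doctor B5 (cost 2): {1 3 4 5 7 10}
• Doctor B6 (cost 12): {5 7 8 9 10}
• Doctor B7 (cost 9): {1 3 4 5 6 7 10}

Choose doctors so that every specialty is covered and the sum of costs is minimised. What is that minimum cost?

17

B1, B3 together cover every specialty (B1 ∪ B3 = {1, 2, 3, 4, 5, 6, 7, 8, 9, 10}); total cost 5 + 12 = 17.
The greedy pick B5, B1, B3 costs 19; no covering selection beats 17.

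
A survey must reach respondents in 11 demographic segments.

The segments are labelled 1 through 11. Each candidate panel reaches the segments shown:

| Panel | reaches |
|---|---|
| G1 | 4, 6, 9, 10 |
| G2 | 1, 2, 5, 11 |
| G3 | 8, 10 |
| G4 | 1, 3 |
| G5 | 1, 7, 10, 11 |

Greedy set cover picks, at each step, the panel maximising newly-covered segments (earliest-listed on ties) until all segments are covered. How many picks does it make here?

5

Greedy: pick G1 (covers 4 new) → pick G2 (covers 4 new) → pick G3 (covers 1 new) → pick G4 (covers 1 new) → pick G5 (covers 1 new). Total picks: 5.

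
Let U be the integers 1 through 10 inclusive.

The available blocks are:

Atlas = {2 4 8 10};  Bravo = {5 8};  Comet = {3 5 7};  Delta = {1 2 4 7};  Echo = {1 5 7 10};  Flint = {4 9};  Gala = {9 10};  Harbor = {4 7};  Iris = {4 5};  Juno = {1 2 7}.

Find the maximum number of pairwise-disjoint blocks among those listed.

3

Bravo, Gala, Harbor are pairwise disjoint (Bravo={5,8}; Gala={9,10}; Harbor={4,7}).
Every remaining block overlaps one of these, and no 4 of the listed blocks are pairwise disjoint, so 3 is the maximum.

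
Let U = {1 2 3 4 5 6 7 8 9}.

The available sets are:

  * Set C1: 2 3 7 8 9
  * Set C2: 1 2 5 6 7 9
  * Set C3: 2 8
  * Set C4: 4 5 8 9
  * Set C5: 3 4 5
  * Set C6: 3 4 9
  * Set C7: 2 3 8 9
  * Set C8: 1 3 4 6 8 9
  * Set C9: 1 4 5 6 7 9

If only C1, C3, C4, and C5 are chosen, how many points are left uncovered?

Union of C1, C3, C4, C5 = {2, 3, 4, 5, 7, 8, 9}.
Not covered: 1, 6 — 2 points.

2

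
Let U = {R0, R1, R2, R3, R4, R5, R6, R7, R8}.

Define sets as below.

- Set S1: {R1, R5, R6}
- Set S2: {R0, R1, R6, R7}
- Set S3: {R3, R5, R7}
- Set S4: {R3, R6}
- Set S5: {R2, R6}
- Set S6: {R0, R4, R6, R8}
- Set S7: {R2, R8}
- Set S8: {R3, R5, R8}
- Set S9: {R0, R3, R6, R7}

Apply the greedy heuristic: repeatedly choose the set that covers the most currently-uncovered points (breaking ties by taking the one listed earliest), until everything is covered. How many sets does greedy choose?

4

Greedy: pick S2 (covers 4 new) → pick S8 (covers 3 new) → pick S5 (covers 1 new) → pick S6 (covers 1 new). Total picks: 4.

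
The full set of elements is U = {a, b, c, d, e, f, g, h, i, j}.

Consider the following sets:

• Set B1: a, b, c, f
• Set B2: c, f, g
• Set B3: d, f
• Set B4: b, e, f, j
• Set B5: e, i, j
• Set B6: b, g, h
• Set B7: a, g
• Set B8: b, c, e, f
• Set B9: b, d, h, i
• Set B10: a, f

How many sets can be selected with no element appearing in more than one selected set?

3

B5, B6, B10 are pairwise disjoint (B5={e,i,j}; B6={b,g,h}; B10={a,f}).
Every remaining set overlaps one of these, and no 4 of the listed sets are pairwise disjoint, so 3 is the maximum.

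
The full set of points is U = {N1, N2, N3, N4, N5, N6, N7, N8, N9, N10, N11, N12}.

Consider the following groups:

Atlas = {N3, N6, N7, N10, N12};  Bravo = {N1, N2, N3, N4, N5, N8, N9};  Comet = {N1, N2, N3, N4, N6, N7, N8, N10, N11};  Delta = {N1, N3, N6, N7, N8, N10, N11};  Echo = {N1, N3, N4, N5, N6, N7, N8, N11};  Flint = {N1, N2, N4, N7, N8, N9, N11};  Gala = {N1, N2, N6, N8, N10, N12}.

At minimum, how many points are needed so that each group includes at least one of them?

The 2 points {N6, N8} hit every group.
No single point lies in every group, so at least 2 are needed and 2 is optimal.

2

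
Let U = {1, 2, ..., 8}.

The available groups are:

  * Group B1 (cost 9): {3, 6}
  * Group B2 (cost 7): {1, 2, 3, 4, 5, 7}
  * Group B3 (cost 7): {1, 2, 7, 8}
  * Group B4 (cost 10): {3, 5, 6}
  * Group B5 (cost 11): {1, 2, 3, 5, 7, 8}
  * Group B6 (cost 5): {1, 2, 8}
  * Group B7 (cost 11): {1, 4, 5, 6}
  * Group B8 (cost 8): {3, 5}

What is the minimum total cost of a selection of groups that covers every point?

B1, B2, B6 together cover every point (B1 ∪ B2 ∪ B6 = {1, 2, 3, 4, 5, 6, 7, 8}); total cost 9 + 7 + 5 = 21.
No covering selection has total cost below 21.

21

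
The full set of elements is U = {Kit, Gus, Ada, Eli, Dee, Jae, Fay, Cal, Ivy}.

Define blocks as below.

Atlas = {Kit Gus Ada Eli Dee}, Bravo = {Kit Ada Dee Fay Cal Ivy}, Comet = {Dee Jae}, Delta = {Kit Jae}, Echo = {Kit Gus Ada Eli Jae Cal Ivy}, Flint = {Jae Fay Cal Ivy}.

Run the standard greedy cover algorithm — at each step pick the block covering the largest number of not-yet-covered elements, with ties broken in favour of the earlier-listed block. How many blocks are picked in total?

2

Greedy: pick Echo (covers 7 new) → pick Bravo (covers 2 new). Total picks: 2.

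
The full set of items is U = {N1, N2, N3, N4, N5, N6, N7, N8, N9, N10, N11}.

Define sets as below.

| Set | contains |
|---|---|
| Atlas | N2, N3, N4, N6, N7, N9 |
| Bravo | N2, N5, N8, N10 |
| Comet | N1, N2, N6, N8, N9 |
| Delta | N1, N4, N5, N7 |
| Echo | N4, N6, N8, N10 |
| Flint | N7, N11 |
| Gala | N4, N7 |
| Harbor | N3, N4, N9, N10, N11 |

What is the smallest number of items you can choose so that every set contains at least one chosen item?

3

H = {N2, N4, N11} meets every set (each contains at least one member of H), and |H| = 3.
No choice of 2 items meets every set, so 3 is the minimum.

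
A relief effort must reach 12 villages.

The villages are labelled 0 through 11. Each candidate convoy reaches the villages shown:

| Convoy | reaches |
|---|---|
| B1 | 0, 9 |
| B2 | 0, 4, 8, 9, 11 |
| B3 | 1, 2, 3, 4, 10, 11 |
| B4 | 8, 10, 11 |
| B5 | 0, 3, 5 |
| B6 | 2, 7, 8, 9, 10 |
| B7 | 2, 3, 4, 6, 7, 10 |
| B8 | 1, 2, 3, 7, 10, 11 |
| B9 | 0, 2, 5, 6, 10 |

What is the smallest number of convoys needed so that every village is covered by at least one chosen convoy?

B3 and B6 and B9 together: B3 ∪ B6 ∪ B9 = {0, 1, 2, 3, 4, 5, 6, 7, 8, 9, 10, 11} — every village is covered.
No 2 of the 9 convoys cover everything (all 36 combinations miss at least one village), so 3 is optimal.

3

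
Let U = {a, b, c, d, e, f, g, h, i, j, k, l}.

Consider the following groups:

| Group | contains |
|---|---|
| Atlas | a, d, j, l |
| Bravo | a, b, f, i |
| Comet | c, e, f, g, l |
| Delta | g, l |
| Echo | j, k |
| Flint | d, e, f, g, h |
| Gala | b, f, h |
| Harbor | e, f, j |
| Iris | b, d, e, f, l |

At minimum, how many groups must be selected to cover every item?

4

Bravo and Comet and Echo and Flint together: Bravo ∪ Comet ∪ Echo ∪ Flint = {a, b, c, d, e, f, g, h, i, j, k, l} — every item is covered.
Only Comet contains c, so Comet is forced; the remaining 7 items need at least 3 more groups (each remaining group adds at most 3) — so at least 4 groups are needed, and 4 is optimal.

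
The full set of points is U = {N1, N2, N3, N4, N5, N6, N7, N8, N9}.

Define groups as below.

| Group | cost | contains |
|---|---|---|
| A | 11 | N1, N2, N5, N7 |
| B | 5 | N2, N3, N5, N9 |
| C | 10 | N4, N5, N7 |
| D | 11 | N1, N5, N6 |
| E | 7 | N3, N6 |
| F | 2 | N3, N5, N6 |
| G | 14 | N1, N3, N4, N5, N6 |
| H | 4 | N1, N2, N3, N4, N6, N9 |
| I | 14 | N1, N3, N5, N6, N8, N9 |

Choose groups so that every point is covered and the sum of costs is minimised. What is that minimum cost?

C, H, I together cover every point (C ∪ H ∪ I = {N1, N2, N3, N4, N5, N6, N7, N8, N9}); total cost 10 + 4 + 14 = 28.
The greedy pick F, H, C, I costs 30; no covering selection beats 28.

28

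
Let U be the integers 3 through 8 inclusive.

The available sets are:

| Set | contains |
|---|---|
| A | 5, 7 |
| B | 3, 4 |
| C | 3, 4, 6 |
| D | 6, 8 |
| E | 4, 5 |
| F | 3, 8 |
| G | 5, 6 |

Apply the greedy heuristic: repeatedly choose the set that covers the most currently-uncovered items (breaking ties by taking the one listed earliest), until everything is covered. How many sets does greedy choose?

Greedy: pick C (covers 3 new) → pick A (covers 2 new) → pick D (covers 1 new). Total picks: 3.

3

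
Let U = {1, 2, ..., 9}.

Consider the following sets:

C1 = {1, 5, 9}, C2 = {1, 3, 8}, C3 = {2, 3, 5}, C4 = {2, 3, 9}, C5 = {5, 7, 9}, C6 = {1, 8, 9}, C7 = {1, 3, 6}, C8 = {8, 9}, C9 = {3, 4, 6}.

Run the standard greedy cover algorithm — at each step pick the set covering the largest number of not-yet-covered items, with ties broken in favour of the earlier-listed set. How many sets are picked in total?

5

Greedy: pick C1 (covers 3 new) → pick C9 (covers 3 new) → pick C2 (covers 1 new) → pick C3 (covers 1 new) → pick C5 (covers 1 new). Total picks: 5.
(The true minimum cover uses only 4 sets, so greedy is not optimal here.)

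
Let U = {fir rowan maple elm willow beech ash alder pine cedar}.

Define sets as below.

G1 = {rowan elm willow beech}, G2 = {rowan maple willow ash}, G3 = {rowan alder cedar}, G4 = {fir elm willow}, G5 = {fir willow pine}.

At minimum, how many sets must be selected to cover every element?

G1, G2, G3, and G5 cover everything between them: the union {fir, rowan, maple, elm, willow, beech, ash, alder, pine, cedar} is all of U.
Only G2 contains maple, so G2 is forced; the remaining 6 elements need at least 3 more sets (each remaining set adds at most 2) — so at least 4 sets are needed, and 4 is optimal.

4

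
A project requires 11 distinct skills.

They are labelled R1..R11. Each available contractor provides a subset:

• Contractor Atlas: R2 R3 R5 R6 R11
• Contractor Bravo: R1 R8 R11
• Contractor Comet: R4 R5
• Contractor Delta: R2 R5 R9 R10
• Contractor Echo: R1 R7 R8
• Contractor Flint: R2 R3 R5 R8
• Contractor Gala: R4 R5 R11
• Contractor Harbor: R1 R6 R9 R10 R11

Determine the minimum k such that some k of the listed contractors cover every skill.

Take {Atlas, Comet, Delta, Echo}. Their union is {R1, R2, R3, R4, R5, R6, R7, R8, R9, R10, R11}, which is all 11 skills.
No 3 of the 8 contractors cover everything (all 56 combinations miss at least one skill), so 4 is optimal.

4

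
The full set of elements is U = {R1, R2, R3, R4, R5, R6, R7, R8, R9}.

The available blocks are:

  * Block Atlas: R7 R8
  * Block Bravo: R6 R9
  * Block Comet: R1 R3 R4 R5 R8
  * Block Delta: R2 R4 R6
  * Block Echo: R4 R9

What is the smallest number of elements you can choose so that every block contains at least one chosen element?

Take H = {R4, R8, R9}. Each listed block contains at least one of these, so H is a hitting set of size 3.
No choice of 2 elements meets every block, so 3 is the minimum.

3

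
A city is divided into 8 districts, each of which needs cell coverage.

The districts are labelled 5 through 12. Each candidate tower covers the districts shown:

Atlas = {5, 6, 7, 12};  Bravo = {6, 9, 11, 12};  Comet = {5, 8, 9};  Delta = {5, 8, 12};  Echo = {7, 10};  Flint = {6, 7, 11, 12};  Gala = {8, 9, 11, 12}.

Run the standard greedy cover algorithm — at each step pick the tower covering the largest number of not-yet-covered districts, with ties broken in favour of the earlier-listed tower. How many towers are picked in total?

3

Greedy: pick Atlas (covers 4 new) → pick Gala (covers 3 new) → pick Echo (covers 1 new). Total picks: 3.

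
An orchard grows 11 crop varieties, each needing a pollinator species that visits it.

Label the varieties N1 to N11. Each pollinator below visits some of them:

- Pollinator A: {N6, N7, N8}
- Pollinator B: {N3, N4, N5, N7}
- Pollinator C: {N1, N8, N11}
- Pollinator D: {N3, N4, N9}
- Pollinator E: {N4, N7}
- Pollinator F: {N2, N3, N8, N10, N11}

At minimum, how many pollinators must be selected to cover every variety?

5

A and B and C and D and F together: A ∪ B ∪ C ∪ D ∪ F = {N1, N2, N3, N4, N5, N6, N7, N8, N9, N10, N11} — every variety is covered.
No 4 of the 6 pollinators cover everything (all 15 combinations miss at least one variety), so 5 is optimal.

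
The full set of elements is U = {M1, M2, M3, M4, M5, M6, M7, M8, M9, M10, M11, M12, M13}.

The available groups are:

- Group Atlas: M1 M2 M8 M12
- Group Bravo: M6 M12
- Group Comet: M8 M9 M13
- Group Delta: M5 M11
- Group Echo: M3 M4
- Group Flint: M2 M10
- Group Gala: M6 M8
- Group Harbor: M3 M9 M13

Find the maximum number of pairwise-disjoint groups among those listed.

5

Bravo, Comet, Delta, Echo, Flint are pairwise disjoint (Bravo={M6,M12}; Comet={M8,M9,M13}; Delta={M5,M11}; Echo={M3,M4}; Flint={M2,M10}).
Every remaining group overlaps one of these, and no 6 of the listed groups are pairwise disjoint, so 5 is the maximum.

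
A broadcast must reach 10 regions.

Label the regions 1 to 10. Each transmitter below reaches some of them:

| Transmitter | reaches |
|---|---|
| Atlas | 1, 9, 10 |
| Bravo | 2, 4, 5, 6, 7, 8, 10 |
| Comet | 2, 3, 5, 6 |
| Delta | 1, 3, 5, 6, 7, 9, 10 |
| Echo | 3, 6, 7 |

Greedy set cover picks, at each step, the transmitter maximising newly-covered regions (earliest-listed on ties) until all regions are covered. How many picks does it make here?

2

Greedy: pick Bravo (covers 7 new) → pick Delta (covers 3 new). Total picks: 2.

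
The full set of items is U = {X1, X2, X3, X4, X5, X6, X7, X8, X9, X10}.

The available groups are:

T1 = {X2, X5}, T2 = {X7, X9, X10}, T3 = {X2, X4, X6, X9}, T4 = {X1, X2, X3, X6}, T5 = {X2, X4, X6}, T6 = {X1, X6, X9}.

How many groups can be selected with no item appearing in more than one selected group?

2

T1, T2 are pairwise disjoint (T1={X2,X5}; T2={X7,X9,X10}).
Every remaining group overlaps one of these, and no 3 of the listed groups are pairwise disjoint, so 2 is the maximum.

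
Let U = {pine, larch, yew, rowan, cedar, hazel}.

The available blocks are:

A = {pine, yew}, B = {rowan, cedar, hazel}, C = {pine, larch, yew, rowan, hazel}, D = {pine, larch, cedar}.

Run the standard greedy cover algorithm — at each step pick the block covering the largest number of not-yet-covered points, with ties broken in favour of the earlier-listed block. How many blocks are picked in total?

Greedy: pick C (covers 5 new) → pick B (covers 1 new). Total picks: 2.

2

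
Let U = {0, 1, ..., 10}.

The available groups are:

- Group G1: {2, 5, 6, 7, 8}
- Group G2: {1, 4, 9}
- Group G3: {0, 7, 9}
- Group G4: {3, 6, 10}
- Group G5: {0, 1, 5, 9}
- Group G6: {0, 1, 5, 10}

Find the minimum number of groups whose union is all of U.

G1, G2, G3, and G4 cover everything between them: the union {0, 1, 2, 3, 4, 5, 6, 7, 8, 9, 10} is all of U.
No 3 of the 6 groups cover everything (all 20 combinations miss at least one item), so 4 is optimal.

4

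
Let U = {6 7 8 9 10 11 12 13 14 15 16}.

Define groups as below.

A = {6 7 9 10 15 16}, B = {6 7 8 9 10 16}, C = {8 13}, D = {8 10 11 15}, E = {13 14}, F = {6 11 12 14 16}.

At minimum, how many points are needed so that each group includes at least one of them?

3

H = {11, 13, 16} meets every group (each contains at least one member of H), and |H| = 3.
No choice of 2 points meets every group, so 3 is the minimum.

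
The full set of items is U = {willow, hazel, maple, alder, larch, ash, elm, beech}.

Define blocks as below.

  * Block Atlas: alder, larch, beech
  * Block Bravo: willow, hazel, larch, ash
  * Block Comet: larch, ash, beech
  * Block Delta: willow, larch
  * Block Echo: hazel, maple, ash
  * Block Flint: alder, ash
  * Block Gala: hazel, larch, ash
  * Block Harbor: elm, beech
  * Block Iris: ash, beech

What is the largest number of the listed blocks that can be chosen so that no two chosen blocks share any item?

3

Delta, Flint, Harbor are pairwise disjoint (Delta={willow,larch}; Flint={alder,ash}; Harbor={elm,beech}).
Every remaining block overlaps one of these, and no 4 of the listed blocks are pairwise disjoint, so 3 is the maximum.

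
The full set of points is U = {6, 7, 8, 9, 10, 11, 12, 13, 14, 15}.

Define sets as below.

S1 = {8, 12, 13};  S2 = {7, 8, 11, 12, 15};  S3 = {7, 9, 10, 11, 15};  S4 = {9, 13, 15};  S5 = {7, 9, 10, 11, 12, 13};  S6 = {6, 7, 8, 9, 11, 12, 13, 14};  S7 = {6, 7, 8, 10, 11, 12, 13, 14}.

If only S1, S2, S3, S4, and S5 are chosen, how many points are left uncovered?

2

Union of S1, S2, S3, S4, S5 = {7, 8, 9, 10, 11, 12, 13, 15}.
Not covered: 6, 14 — 2 points.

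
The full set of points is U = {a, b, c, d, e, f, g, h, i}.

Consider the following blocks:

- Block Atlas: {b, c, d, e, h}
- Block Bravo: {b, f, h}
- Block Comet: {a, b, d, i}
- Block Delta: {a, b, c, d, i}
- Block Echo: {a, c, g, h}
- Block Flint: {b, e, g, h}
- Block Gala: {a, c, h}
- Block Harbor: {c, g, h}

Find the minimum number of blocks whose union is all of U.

3

Bravo and Delta and Flint together: Bravo ∪ Delta ∪ Flint = {a, b, c, d, e, f, g, h, i} — every point is covered.
Only Bravo contains f, so Bravo is forced; the remaining 6 points need at least 2 more blocks (each remaining block adds at most 4) — so at least 3 blocks are needed, and 3 is optimal.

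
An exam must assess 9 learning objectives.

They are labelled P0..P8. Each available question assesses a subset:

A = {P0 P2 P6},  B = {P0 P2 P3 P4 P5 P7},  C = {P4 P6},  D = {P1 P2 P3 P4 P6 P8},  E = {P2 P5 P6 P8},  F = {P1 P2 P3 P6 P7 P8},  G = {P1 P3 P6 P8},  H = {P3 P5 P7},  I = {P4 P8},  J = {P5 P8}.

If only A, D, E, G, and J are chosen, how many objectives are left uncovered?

Union of A, D, E, G, J = {P0, P1, P2, P3, P4, P5, P6, P8}.
Not covered: P7 — 1 objective.

1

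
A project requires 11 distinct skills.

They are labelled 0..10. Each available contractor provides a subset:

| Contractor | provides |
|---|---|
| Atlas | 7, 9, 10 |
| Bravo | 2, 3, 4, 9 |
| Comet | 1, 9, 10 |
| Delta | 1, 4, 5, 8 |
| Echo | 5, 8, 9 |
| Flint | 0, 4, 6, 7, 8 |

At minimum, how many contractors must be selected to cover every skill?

Bravo and Comet and Echo and Flint together: Bravo ∪ Comet ∪ Echo ∪ Flint = {0, 1, 2, 3, 4, 5, 6, 7, 8, 9, 10} — every skill is covered.
No 3 of the 6 contractors cover everything (all 20 combinations miss at least one skill), so 4 is optimal.

4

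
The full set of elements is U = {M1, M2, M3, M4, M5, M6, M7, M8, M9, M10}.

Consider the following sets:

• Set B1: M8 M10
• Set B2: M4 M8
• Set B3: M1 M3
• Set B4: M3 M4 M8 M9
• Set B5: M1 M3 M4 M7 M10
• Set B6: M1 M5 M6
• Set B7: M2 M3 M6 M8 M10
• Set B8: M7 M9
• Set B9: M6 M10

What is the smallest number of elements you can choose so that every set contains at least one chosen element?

H = {M1, M8, M9, M10} meets every set (each contains at least one member of H), and |H| = 4.
The sets B2, B3, B8, B9 are pairwise disjoint, so any hitting set needs a separate element for each — at least 4. Hence 4 is optimal.

4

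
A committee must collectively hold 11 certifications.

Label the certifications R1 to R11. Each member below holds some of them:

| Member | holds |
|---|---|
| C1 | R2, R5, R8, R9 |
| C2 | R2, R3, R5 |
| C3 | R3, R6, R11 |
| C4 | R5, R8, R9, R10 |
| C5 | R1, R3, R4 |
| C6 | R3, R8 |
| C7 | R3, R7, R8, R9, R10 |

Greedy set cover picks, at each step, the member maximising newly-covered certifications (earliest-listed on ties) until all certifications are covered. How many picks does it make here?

Greedy: pick C7 (covers 5 new) → pick C1 (covers 2 new) → pick C3 (covers 2 new) → pick C5 (covers 2 new). Total picks: 4.

4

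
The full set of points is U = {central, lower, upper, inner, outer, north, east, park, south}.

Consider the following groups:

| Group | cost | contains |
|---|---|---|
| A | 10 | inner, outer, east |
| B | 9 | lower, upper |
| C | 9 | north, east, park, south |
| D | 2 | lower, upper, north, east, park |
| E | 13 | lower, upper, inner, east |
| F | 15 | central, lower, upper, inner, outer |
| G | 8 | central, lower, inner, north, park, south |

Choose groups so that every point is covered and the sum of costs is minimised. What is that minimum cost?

20

A, D, G together cover every point (A ∪ D ∪ G = {central, lower, upper, inner, outer, north, east, park, south}); total cost 10 + 2 + 8 = 20.
No covering selection has total cost below 20.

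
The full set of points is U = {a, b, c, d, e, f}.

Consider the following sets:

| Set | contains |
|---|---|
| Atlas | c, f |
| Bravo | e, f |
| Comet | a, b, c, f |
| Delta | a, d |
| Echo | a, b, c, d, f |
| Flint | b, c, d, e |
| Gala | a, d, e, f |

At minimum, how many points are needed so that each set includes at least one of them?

Take H = {d, f}. Each listed set contains at least one of these, so H is a hitting set of size 2.
The sets Bravo, Delta are pairwise disjoint, so any hitting set needs a separate point for each — at least 2. Hence 2 is optimal.

2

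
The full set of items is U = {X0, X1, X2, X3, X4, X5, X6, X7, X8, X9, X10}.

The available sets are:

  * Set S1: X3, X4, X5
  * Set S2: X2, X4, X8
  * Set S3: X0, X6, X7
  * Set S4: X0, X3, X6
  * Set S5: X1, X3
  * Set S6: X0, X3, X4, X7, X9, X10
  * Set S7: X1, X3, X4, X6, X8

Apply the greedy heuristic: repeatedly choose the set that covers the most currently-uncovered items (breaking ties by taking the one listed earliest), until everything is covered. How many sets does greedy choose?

4

Greedy: pick S6 (covers 6 new) → pick S7 (covers 3 new) → pick S1 (covers 1 new) → pick S2 (covers 1 new). Total picks: 4.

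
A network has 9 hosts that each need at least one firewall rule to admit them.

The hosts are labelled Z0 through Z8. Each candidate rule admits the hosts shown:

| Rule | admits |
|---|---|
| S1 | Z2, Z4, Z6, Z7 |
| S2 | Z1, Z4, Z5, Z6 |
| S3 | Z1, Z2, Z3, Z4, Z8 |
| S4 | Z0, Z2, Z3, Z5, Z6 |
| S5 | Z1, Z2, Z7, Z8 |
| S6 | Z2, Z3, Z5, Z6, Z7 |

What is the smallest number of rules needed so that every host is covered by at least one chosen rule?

3

S2 and S4 and S5 together: S2 ∪ S4 ∪ S5 = {Z0, Z1, Z2, Z3, Z4, Z5, Z6, Z7, Z8} — every host is covered.
Only S4 contains Z0, so S4 is forced; the remaining 4 hosts need at least 2 more rules (each remaining rule adds at most 3) — so at least 3 rules are needed, and 3 is optimal.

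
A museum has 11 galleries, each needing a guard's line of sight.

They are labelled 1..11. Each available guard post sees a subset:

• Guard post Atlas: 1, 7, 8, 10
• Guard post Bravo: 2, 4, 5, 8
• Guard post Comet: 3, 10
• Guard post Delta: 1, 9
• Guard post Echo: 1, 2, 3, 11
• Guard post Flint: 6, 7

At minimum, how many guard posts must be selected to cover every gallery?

5

Atlas and Bravo and Delta and Echo and Flint together: Atlas ∪ Bravo ∪ Delta ∪ Echo ∪ Flint = {1, 2, 3, 4, 5, 6, 7, 8, 9, 10, 11} — every gallery is covered.
No 4 of the 6 guard posts cover everything (all 15 combinations miss at least one gallery), so 5 is optimal.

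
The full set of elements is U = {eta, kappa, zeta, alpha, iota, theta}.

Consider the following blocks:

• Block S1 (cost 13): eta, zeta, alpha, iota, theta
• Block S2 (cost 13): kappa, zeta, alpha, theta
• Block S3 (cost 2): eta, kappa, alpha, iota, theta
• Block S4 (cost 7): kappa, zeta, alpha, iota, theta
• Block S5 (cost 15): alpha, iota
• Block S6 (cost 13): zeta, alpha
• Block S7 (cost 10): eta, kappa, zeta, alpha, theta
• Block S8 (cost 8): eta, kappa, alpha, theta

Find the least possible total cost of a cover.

9

S3, S4 together cover every element (S3 ∪ S4 = {eta, kappa, zeta, alpha, iota, theta}); total cost 2 + 7 = 9.
No covering selection has total cost below 9.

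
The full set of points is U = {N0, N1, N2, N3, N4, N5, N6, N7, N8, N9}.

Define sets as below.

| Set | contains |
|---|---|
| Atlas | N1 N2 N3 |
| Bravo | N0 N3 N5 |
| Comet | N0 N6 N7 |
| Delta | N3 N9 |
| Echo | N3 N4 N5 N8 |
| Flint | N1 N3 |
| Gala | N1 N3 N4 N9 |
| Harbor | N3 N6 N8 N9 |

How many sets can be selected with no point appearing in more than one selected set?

Comet, Gala are pairwise disjoint (Comet={N0,N6,N7}; Gala={N1,N3,N4,N9}).
Every remaining set overlaps one of these, and no 3 of the listed sets are pairwise disjoint, so 2 is the maximum.

2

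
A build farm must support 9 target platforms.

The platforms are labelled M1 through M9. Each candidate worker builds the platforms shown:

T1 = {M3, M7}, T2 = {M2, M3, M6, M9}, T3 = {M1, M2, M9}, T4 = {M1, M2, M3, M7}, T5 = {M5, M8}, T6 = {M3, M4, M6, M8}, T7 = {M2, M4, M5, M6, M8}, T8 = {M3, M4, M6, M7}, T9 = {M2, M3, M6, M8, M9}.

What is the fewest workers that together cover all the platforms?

Take {T3, T7, T8}. Their union is {M1, M2, M3, M4, M5, M6, M7, M8, M9}, which is all 9 platforms.
No 2 of the 9 workers cover everything (all 36 combinations miss at least one platform), so 3 is optimal.

3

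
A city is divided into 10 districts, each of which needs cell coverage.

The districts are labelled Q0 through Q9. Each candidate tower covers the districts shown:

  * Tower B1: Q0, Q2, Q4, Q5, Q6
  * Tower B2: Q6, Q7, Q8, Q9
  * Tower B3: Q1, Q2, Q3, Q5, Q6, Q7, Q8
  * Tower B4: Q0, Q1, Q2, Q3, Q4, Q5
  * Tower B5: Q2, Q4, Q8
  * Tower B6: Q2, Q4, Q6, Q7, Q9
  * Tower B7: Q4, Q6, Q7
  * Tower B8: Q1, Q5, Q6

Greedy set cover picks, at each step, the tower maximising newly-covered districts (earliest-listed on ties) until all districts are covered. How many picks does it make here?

Greedy: pick B3 (covers 7 new) → pick B1 (covers 2 new) → pick B2 (covers 1 new). Total picks: 3.
(The true minimum cover uses only 2 towers, so greedy is not optimal here.)

3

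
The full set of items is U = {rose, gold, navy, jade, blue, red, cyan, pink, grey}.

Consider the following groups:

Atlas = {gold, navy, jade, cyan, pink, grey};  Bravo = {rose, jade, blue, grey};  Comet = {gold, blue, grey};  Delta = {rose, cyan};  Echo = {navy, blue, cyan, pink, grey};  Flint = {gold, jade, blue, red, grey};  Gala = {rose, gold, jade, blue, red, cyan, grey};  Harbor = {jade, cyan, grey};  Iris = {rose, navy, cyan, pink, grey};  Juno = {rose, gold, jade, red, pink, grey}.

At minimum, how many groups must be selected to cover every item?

2

Take {Flint, Iris}. Their union is {rose, gold, navy, jade, blue, red, cyan, pink, grey}, which is all 9 items.
No single group has all 9 items (the largest, Gala, has 7), so 2 is optimal.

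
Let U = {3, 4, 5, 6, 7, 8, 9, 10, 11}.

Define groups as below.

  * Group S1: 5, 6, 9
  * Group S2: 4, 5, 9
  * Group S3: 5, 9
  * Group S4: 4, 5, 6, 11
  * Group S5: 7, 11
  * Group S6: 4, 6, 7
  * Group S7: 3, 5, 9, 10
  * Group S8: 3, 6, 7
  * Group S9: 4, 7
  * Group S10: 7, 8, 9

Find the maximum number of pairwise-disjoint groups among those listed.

S3, S8 are pairwise disjoint (S3={5,9}; S8={3,6,7}).
Every remaining group overlaps one of these, and no 3 of the listed groups are pairwise disjoint, so 2 is the maximum.

2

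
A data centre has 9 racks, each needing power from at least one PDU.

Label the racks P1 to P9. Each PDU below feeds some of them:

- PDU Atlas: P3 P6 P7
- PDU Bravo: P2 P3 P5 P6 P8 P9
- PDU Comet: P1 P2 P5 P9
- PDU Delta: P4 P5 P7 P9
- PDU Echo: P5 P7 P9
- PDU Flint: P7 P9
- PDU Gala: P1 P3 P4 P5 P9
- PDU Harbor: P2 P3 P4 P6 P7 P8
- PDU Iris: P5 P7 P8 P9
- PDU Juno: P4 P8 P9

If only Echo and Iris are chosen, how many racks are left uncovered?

Union of Echo, Iris = {P5, P7, P8, P9}.
Not covered: P1, P2, P3, P4, P6 — 5 racks.

5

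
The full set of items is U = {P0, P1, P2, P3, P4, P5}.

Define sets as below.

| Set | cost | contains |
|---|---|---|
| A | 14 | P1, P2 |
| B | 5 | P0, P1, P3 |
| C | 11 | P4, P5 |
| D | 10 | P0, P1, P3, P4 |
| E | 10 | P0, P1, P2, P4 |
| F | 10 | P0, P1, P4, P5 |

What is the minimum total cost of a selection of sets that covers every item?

B, E, F together cover every item (B ∪ E ∪ F = {P0, P1, P2, P3, P4, P5}); total cost 5 + 10 + 10 = 25.
No covering selection has total cost below 25.

25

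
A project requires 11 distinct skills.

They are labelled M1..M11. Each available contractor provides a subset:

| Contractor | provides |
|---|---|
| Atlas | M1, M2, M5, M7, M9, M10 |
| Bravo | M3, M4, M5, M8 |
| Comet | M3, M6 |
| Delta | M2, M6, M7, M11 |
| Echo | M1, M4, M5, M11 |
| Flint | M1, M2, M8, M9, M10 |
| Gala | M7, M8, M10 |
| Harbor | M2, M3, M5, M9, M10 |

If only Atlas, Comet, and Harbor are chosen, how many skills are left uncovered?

Union of Atlas, Comet, Harbor = {M1, M2, M3, M5, M6, M7, M9, M10}.
Not covered: M4, M8, M11 — 3 skills.

3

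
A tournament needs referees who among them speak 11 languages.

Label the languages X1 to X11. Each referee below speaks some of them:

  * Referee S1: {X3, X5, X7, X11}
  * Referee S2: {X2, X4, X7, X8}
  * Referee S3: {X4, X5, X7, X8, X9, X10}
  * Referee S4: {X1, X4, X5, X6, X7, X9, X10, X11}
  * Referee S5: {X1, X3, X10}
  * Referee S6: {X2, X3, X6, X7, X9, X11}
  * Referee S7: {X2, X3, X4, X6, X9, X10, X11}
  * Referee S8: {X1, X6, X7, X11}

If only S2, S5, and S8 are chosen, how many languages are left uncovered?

Union of S2, S5, S8 = {X1, X2, X3, X4, X6, X7, X8, X10, X11}.
Not covered: X5, X9 — 2 languages.

2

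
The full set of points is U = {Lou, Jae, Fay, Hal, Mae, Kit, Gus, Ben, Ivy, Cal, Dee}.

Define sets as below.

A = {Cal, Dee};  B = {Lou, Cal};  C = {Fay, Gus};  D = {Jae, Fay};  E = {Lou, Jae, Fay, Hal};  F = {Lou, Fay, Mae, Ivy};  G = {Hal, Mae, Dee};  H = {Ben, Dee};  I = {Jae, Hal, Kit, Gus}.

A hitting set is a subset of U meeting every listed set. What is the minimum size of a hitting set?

T = {Jae, Fay, Cal, Dee} meets every set (each contains at least one member of T), and |T| = 4.
No choice of 3 points meets every set, so 4 is the minimum.

4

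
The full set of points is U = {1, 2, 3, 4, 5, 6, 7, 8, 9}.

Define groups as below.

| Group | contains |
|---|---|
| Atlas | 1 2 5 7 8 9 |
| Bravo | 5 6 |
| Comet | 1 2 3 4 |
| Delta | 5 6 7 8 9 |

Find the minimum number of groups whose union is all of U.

2

Take {Comet, Delta}. Their union is {1, 2, 3, 4, 5, 6, 7, 8, 9}, which is all 9 points.
No single group has all 9 points (the largest, Atlas, has 6), so 2 is optimal.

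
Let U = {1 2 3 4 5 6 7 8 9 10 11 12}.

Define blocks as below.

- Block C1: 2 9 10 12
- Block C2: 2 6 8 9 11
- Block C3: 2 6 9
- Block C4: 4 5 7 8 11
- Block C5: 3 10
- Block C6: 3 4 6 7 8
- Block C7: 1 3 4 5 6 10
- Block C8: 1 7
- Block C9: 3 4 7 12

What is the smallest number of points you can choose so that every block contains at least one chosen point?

H = {2, 3, 7} meets every block (each contains at least one member of H), and |H| = 3.
The blocks C3, C5, C8 are pairwise disjoint, so any hitting set needs a separate point for each — at least 3. Hence 3 is optimal.

3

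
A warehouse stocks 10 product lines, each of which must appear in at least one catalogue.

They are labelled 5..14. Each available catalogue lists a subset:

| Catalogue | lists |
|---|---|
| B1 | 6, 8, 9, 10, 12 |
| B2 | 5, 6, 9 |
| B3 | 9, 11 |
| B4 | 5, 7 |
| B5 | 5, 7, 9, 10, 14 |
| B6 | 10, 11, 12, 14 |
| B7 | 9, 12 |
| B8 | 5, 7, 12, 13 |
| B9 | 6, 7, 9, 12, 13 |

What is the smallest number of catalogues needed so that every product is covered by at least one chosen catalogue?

3

Take {B1, B6, B8}. Their union is {5, 6, 7, 8, 9, 10, 11, 12, 13, 14}, which is all 10 products.
Only B1 contains 8, so B1 is forced; the remaining 5 products need at least 2 more catalogues (each remaining catalogue adds at most 3) — so at least 3 catalogues are needed, and 3 is optimal.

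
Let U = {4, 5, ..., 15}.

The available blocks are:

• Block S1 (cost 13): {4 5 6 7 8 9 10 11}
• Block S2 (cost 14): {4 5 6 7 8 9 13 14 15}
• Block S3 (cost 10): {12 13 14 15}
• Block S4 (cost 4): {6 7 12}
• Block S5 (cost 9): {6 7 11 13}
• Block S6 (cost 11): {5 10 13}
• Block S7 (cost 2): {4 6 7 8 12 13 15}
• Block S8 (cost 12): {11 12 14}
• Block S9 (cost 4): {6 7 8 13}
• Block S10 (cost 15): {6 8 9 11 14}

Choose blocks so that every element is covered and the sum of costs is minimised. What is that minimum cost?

23

S1, S3 together cover every element (S1 ∪ S3 = {4, 5, 6, 7, 8, 9, 10, 11, 12, 13, 14, 15}); total cost 13 + 10 = 23.
The greedy pick S7, S1, S3 costs 25; no covering selection beats 23.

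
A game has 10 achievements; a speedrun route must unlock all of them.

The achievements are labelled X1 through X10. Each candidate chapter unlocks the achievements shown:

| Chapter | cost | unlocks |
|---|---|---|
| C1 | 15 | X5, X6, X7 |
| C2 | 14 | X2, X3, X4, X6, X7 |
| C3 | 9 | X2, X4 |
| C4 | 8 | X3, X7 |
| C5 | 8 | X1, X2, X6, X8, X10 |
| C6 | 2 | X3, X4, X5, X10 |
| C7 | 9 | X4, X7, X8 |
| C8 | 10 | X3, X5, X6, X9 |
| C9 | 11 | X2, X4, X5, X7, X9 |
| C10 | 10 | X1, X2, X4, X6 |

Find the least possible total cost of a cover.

C5, C6, C9 together cover every achievement (C5 ∪ C6 ∪ C9 = {X1, X2, X3, X4, X5, X6, X7, X8, X9, X10}); total cost 8 + 2 + 11 = 21.
No covering selection has total cost below 21.

21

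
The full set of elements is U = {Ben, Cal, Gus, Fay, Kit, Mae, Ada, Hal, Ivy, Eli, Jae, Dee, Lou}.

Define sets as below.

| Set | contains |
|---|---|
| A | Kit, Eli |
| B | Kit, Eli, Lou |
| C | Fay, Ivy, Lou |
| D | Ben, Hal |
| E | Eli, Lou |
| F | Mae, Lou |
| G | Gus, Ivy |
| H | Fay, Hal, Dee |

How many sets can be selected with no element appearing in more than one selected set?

4

A, D, F, G are pairwise disjoint (A={Kit,Eli}; D={Ben,Hal}; F={Mae,Lou}; G={Gus,Ivy}).
Every remaining set overlaps one of these, and no 5 of the listed sets are pairwise disjoint, so 4 is the maximum.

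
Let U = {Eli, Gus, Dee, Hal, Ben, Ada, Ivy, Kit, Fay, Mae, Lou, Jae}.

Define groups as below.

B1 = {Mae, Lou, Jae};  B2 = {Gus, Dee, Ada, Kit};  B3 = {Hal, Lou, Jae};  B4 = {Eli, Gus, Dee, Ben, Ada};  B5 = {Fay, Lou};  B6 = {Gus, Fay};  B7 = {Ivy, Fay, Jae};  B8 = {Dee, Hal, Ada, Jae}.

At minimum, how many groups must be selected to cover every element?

B1 and B2 and B4 and B7 and B8 together: B1 ∪ B2 ∪ B4 ∪ B7 ∪ B8 = {Eli, Gus, Dee, Hal, Ben, Ada, Ivy, Kit, Fay, Mae, Lou, Jae} — every element is covered.
No 4 of the 8 groups cover everything (all 70 combinations miss at least one element), so 5 is optimal.

5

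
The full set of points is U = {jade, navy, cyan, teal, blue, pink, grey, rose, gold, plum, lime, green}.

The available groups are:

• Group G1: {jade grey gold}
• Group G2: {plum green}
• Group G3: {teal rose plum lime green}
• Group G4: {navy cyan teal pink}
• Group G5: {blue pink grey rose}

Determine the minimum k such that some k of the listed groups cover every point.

G1 and G3 and G4 and G5 together: G1 ∪ G3 ∪ G4 ∪ G5 = {jade, navy, cyan, teal, blue, pink, grey, rose, gold, plum, lime, green} — every point is covered.
Only G3 contains lime, so G3 is forced; the remaining 7 points need at least 3 more groups (each remaining group adds at most 3) — so at least 4 groups are needed, and 4 is optimal.

4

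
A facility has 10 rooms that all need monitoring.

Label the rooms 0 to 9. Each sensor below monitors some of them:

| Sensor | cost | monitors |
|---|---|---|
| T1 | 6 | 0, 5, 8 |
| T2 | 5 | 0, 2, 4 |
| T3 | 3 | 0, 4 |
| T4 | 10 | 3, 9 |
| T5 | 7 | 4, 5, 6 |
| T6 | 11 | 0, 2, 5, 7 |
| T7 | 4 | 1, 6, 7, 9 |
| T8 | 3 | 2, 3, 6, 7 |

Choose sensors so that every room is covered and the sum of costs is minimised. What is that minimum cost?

16

T1, T3, T7, T8 together cover every room (T1 ∪ T3 ∪ T7 ∪ T8 = {0, 1, 2, 3, 4, 5, 6, 7, 8, 9}); total cost 6 + 3 + 4 + 3 = 16.
No covering selection has total cost below 16.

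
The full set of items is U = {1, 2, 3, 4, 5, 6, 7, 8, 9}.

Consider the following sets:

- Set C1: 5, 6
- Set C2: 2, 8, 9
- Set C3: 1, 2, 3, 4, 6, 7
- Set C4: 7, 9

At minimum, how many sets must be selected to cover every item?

C1 and C2 and C3 together: C1 ∪ C2 ∪ C3 = {1, 2, 3, 4, 5, 6, 7, 8, 9} — every item is covered.
Only C3 contains 1, so C3 is forced; the remaining 3 items need at least 2 more sets (each remaining set adds at most 2) — so at least 3 sets are needed, and 3 is optimal.

3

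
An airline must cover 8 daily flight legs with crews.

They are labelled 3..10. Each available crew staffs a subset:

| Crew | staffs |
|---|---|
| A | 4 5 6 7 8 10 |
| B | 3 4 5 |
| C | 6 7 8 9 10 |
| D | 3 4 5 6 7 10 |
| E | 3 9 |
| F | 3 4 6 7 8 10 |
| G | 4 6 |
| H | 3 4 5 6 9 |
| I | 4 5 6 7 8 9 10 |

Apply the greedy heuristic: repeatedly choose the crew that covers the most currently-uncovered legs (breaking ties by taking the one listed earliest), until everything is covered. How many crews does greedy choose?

Greedy: pick I (covers 7 new) → pick B (covers 1 new). Total picks: 2.

2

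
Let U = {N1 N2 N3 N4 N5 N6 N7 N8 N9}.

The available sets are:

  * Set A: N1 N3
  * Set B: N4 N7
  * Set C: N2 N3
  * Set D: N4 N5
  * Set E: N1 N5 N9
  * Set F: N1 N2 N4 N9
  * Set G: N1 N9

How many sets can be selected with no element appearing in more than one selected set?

3

B, C, E are pairwise disjoint (B={N4,N7}; C={N2,N3}; E={N1,N5,N9}).
Every remaining set overlaps one of these, and no 4 of the listed sets are pairwise disjoint, so 3 is the maximum.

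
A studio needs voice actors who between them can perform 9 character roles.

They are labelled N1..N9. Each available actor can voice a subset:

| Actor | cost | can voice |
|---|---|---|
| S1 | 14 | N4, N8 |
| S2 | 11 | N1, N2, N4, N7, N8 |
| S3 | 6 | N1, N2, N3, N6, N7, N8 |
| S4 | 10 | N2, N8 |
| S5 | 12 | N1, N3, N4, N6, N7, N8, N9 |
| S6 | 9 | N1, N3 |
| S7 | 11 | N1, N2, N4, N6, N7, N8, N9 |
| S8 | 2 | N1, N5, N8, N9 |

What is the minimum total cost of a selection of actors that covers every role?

19

S2, S3, S8 together cover every role (S2 ∪ S3 ∪ S8 = {N1, N2, N3, N4, N5, N6, N7, N8, N9}); total cost 11 + 6 + 2 = 19.
No covering selection has total cost below 19.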